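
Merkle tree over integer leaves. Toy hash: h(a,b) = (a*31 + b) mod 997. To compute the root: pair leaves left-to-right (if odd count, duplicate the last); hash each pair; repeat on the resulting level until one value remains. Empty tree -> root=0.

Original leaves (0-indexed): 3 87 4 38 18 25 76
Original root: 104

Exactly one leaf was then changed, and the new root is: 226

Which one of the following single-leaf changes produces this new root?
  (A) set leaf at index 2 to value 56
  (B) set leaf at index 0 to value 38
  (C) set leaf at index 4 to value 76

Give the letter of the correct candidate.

Answer: A

Derivation:
Original leaves: [3, 87, 4, 38, 18, 25, 76]
Target new root: 226
Try each candidate change and compute the resulting root:
Candidate A: set leaf[2] = 56 -> leaves = [3, 87, 56, 38, 18, 25, 76]
  L0: [3, 87, 56, 38, 18, 25, 76]
  L1: h(3,87)=(3*31+87)%997=180 h(56,38)=(56*31+38)%997=777 h(18,25)=(18*31+25)%997=583 h(76,76)=(76*31+76)%997=438 -> [180, 777, 583, 438]
  L2: h(180,777)=(180*31+777)%997=375 h(583,438)=(583*31+438)%997=565 -> [375, 565]
  L3: h(375,565)=(375*31+565)%997=226 -> [226]
  root = 226 == target 226  ** MATCH **
Candidate B: set leaf[0] = 38 -> leaves = [38, 87, 4, 38, 18, 25, 76]
  L0: [38, 87, 4, 38, 18, 25, 76]
  L1: h(38,87)=(38*31+87)%997=268 h(4,38)=(4*31+38)%997=162 h(18,25)=(18*31+25)%997=583 h(76,76)=(76*31+76)%997=438 -> [268, 162, 583, 438]
  L2: h(268,162)=(268*31+162)%997=494 h(583,438)=(583*31+438)%997=565 -> [494, 565]
  L3: h(494,565)=(494*31+565)%997=924 -> [924]
  root = 924 != target 226
Candidate C: set leaf[4] = 76 -> leaves = [3, 87, 4, 38, 76, 25, 76]
  L0: [3, 87, 4, 38, 76, 25, 76]
  L1: h(3,87)=(3*31+87)%997=180 h(4,38)=(4*31+38)%997=162 h(76,25)=(76*31+25)%997=387 h(76,76)=(76*31+76)%997=438 -> [180, 162, 387, 438]
  L2: h(180,162)=(180*31+162)%997=757 h(387,438)=(387*31+438)%997=471 -> [757, 471]
  L3: h(757,471)=(757*31+471)%997=10 -> [10]
  root = 10 != target 226
Candidate A produces the target root.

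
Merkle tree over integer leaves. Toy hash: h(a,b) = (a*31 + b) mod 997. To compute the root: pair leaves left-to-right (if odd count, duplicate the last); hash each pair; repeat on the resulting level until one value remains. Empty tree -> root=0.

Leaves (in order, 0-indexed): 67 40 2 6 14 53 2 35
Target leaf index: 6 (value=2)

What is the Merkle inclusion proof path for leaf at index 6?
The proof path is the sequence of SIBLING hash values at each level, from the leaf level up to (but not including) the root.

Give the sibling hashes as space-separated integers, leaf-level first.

Answer: 35 487 890

Derivation:
L0 (leaves): [67, 40, 2, 6, 14, 53, 2, 35], target index=6
L1: h(67,40)=(67*31+40)%997=123 [pair 0] h(2,6)=(2*31+6)%997=68 [pair 1] h(14,53)=(14*31+53)%997=487 [pair 2] h(2,35)=(2*31+35)%997=97 [pair 3] -> [123, 68, 487, 97]
  Sibling for proof at L0: 35
L2: h(123,68)=(123*31+68)%997=890 [pair 0] h(487,97)=(487*31+97)%997=239 [pair 1] -> [890, 239]
  Sibling for proof at L1: 487
L3: h(890,239)=(890*31+239)%997=910 [pair 0] -> [910]
  Sibling for proof at L2: 890
Root: 910
Proof path (sibling hashes from leaf to root): [35, 487, 890]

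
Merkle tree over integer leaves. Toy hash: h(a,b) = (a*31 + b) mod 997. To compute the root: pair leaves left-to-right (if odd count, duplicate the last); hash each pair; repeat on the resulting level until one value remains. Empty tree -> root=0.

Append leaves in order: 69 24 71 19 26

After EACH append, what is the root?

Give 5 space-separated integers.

Answer: 69 169 532 480 627

Derivation:
After append 69 (leaves=[69]):
  L0: [69]
  root=69
After append 24 (leaves=[69, 24]):
  L0: [69, 24]
  L1: h(69,24)=(69*31+24)%997=169 -> [169]
  root=169
After append 71 (leaves=[69, 24, 71]):
  L0: [69, 24, 71]
  L1: h(69,24)=(69*31+24)%997=169 h(71,71)=(71*31+71)%997=278 -> [169, 278]
  L2: h(169,278)=(169*31+278)%997=532 -> [532]
  root=532
After append 19 (leaves=[69, 24, 71, 19]):
  L0: [69, 24, 71, 19]
  L1: h(69,24)=(69*31+24)%997=169 h(71,19)=(71*31+19)%997=226 -> [169, 226]
  L2: h(169,226)=(169*31+226)%997=480 -> [480]
  root=480
After append 26 (leaves=[69, 24, 71, 19, 26]):
  L0: [69, 24, 71, 19, 26]
  L1: h(69,24)=(69*31+24)%997=169 h(71,19)=(71*31+19)%997=226 h(26,26)=(26*31+26)%997=832 -> [169, 226, 832]
  L2: h(169,226)=(169*31+226)%997=480 h(832,832)=(832*31+832)%997=702 -> [480, 702]
  L3: h(480,702)=(480*31+702)%997=627 -> [627]
  root=627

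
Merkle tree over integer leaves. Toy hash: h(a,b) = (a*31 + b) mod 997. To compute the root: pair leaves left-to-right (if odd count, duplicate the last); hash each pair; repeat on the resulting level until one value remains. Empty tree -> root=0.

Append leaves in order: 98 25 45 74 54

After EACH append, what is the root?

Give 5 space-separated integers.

Answer: 98 72 681 710 537

Derivation:
After append 98 (leaves=[98]):
  L0: [98]
  root=98
After append 25 (leaves=[98, 25]):
  L0: [98, 25]
  L1: h(98,25)=(98*31+25)%997=72 -> [72]
  root=72
After append 45 (leaves=[98, 25, 45]):
  L0: [98, 25, 45]
  L1: h(98,25)=(98*31+25)%997=72 h(45,45)=(45*31+45)%997=443 -> [72, 443]
  L2: h(72,443)=(72*31+443)%997=681 -> [681]
  root=681
After append 74 (leaves=[98, 25, 45, 74]):
  L0: [98, 25, 45, 74]
  L1: h(98,25)=(98*31+25)%997=72 h(45,74)=(45*31+74)%997=472 -> [72, 472]
  L2: h(72,472)=(72*31+472)%997=710 -> [710]
  root=710
After append 54 (leaves=[98, 25, 45, 74, 54]):
  L0: [98, 25, 45, 74, 54]
  L1: h(98,25)=(98*31+25)%997=72 h(45,74)=(45*31+74)%997=472 h(54,54)=(54*31+54)%997=731 -> [72, 472, 731]
  L2: h(72,472)=(72*31+472)%997=710 h(731,731)=(731*31+731)%997=461 -> [710, 461]
  L3: h(710,461)=(710*31+461)%997=537 -> [537]
  root=537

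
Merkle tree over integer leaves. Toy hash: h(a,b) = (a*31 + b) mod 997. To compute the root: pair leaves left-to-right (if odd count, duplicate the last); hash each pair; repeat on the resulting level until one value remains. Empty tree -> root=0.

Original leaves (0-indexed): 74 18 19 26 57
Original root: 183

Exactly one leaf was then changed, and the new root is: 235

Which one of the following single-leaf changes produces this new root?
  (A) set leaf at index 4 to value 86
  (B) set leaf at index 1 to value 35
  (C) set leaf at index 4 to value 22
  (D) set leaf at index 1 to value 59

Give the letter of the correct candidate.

Answer: C

Derivation:
Original leaves: [74, 18, 19, 26, 57]
Target new root: 235
Try each candidate change and compute the resulting root:
Candidate A: set leaf[4] = 86 -> leaves = [74, 18, 19, 26, 86]
  L0: [74, 18, 19, 26, 86]
  L1: h(74,18)=(74*31+18)%997=318 h(19,26)=(19*31+26)%997=615 h(86,86)=(86*31+86)%997=758 -> [318, 615, 758]
  L2: h(318,615)=(318*31+615)%997=503 h(758,758)=(758*31+758)%997=328 -> [503, 328]
  L3: h(503,328)=(503*31+328)%997=966 -> [966]
  root = 966 != target 235
Candidate B: set leaf[1] = 35 -> leaves = [74, 35, 19, 26, 57]
  L0: [74, 35, 19, 26, 57]
  L1: h(74,35)=(74*31+35)%997=335 h(19,26)=(19*31+26)%997=615 h(57,57)=(57*31+57)%997=827 -> [335, 615, 827]
  L2: h(335,615)=(335*31+615)%997=33 h(827,827)=(827*31+827)%997=542 -> [33, 542]
  L3: h(33,542)=(33*31+542)%997=568 -> [568]
  root = 568 != target 235
Candidate C: set leaf[4] = 22 -> leaves = [74, 18, 19, 26, 22]
  L0: [74, 18, 19, 26, 22]
  L1: h(74,18)=(74*31+18)%997=318 h(19,26)=(19*31+26)%997=615 h(22,22)=(22*31+22)%997=704 -> [318, 615, 704]
  L2: h(318,615)=(318*31+615)%997=503 h(704,704)=(704*31+704)%997=594 -> [503, 594]
  L3: h(503,594)=(503*31+594)%997=235 -> [235]
  root = 235 == target 235  ** MATCH **
Candidate D: set leaf[1] = 59 -> leaves = [74, 59, 19, 26, 57]
  L0: [74, 59, 19, 26, 57]
  L1: h(74,59)=(74*31+59)%997=359 h(19,26)=(19*31+26)%997=615 h(57,57)=(57*31+57)%997=827 -> [359, 615, 827]
  L2: h(359,615)=(359*31+615)%997=777 h(827,827)=(827*31+827)%997=542 -> [777, 542]
  L3: h(777,542)=(777*31+542)%997=701 -> [701]
  root = 701 != target 235
Candidate C produces the target root.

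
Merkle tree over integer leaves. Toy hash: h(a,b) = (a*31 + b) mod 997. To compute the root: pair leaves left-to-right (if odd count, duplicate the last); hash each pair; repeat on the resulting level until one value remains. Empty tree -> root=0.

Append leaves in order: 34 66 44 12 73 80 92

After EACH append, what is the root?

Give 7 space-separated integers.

After append 34 (leaves=[34]):
  L0: [34]
  root=34
After append 66 (leaves=[34, 66]):
  L0: [34, 66]
  L1: h(34,66)=(34*31+66)%997=123 -> [123]
  root=123
After append 44 (leaves=[34, 66, 44]):
  L0: [34, 66, 44]
  L1: h(34,66)=(34*31+66)%997=123 h(44,44)=(44*31+44)%997=411 -> [123, 411]
  L2: h(123,411)=(123*31+411)%997=236 -> [236]
  root=236
After append 12 (leaves=[34, 66, 44, 12]):
  L0: [34, 66, 44, 12]
  L1: h(34,66)=(34*31+66)%997=123 h(44,12)=(44*31+12)%997=379 -> [123, 379]
  L2: h(123,379)=(123*31+379)%997=204 -> [204]
  root=204
After append 73 (leaves=[34, 66, 44, 12, 73]):
  L0: [34, 66, 44, 12, 73]
  L1: h(34,66)=(34*31+66)%997=123 h(44,12)=(44*31+12)%997=379 h(73,73)=(73*31+73)%997=342 -> [123, 379, 342]
  L2: h(123,379)=(123*31+379)%997=204 h(342,342)=(342*31+342)%997=974 -> [204, 974]
  L3: h(204,974)=(204*31+974)%997=319 -> [319]
  root=319
After append 80 (leaves=[34, 66, 44, 12, 73, 80]):
  L0: [34, 66, 44, 12, 73, 80]
  L1: h(34,66)=(34*31+66)%997=123 h(44,12)=(44*31+12)%997=379 h(73,80)=(73*31+80)%997=349 -> [123, 379, 349]
  L2: h(123,379)=(123*31+379)%997=204 h(349,349)=(349*31+349)%997=201 -> [204, 201]
  L3: h(204,201)=(204*31+201)%997=543 -> [543]
  root=543
After append 92 (leaves=[34, 66, 44, 12, 73, 80, 92]):
  L0: [34, 66, 44, 12, 73, 80, 92]
  L1: h(34,66)=(34*31+66)%997=123 h(44,12)=(44*31+12)%997=379 h(73,80)=(73*31+80)%997=349 h(92,92)=(92*31+92)%997=950 -> [123, 379, 349, 950]
  L2: h(123,379)=(123*31+379)%997=204 h(349,950)=(349*31+950)%997=802 -> [204, 802]
  L3: h(204,802)=(204*31+802)%997=147 -> [147]
  root=147

Answer: 34 123 236 204 319 543 147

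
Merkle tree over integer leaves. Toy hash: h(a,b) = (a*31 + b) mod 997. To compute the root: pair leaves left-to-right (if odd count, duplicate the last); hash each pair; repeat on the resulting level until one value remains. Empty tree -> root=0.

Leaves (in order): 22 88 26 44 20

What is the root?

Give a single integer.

L0: [22, 88, 26, 44, 20]
L1: h(22,88)=(22*31+88)%997=770 h(26,44)=(26*31+44)%997=850 h(20,20)=(20*31+20)%997=640 -> [770, 850, 640]
L2: h(770,850)=(770*31+850)%997=792 h(640,640)=(640*31+640)%997=540 -> [792, 540]
L3: h(792,540)=(792*31+540)%997=167 -> [167]

Answer: 167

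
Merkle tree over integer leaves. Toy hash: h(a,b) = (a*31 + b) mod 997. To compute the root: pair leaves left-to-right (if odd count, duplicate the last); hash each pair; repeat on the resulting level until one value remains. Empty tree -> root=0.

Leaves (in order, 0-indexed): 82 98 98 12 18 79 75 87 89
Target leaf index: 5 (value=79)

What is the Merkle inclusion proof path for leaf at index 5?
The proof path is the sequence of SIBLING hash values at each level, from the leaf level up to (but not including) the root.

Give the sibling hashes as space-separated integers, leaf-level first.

L0 (leaves): [82, 98, 98, 12, 18, 79, 75, 87, 89], target index=5
L1: h(82,98)=(82*31+98)%997=646 [pair 0] h(98,12)=(98*31+12)%997=59 [pair 1] h(18,79)=(18*31+79)%997=637 [pair 2] h(75,87)=(75*31+87)%997=418 [pair 3] h(89,89)=(89*31+89)%997=854 [pair 4] -> [646, 59, 637, 418, 854]
  Sibling for proof at L0: 18
L2: h(646,59)=(646*31+59)%997=145 [pair 0] h(637,418)=(637*31+418)%997=225 [pair 1] h(854,854)=(854*31+854)%997=409 [pair 2] -> [145, 225, 409]
  Sibling for proof at L1: 418
L3: h(145,225)=(145*31+225)%997=732 [pair 0] h(409,409)=(409*31+409)%997=127 [pair 1] -> [732, 127]
  Sibling for proof at L2: 145
L4: h(732,127)=(732*31+127)%997=885 [pair 0] -> [885]
  Sibling for proof at L3: 127
Root: 885
Proof path (sibling hashes from leaf to root): [18, 418, 145, 127]

Answer: 18 418 145 127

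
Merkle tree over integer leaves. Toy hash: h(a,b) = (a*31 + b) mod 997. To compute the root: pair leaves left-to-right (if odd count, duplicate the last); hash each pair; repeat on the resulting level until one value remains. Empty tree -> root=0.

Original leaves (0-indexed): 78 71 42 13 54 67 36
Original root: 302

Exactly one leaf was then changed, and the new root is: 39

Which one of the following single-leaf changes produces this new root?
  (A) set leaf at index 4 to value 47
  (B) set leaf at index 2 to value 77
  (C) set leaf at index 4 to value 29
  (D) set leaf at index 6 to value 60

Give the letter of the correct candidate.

Answer: B

Derivation:
Original leaves: [78, 71, 42, 13, 54, 67, 36]
Target new root: 39
Try each candidate change and compute the resulting root:
Candidate A: set leaf[4] = 47 -> leaves = [78, 71, 42, 13, 47, 67, 36]
  L0: [78, 71, 42, 13, 47, 67, 36]
  L1: h(78,71)=(78*31+71)%997=495 h(42,13)=(42*31+13)%997=318 h(47,67)=(47*31+67)%997=527 h(36,36)=(36*31+36)%997=155 -> [495, 318, 527, 155]
  L2: h(495,318)=(495*31+318)%997=708 h(527,155)=(527*31+155)%997=540 -> [708, 540]
  L3: h(708,540)=(708*31+540)%997=554 -> [554]
  root = 554 != target 39
Candidate B: set leaf[2] = 77 -> leaves = [78, 71, 77, 13, 54, 67, 36]
  L0: [78, 71, 77, 13, 54, 67, 36]
  L1: h(78,71)=(78*31+71)%997=495 h(77,13)=(77*31+13)%997=406 h(54,67)=(54*31+67)%997=744 h(36,36)=(36*31+36)%997=155 -> [495, 406, 744, 155]
  L2: h(495,406)=(495*31+406)%997=796 h(744,155)=(744*31+155)%997=288 -> [796, 288]
  L3: h(796,288)=(796*31+288)%997=39 -> [39]
  root = 39 == target 39  ** MATCH **
Candidate C: set leaf[4] = 29 -> leaves = [78, 71, 42, 13, 29, 67, 36]
  L0: [78, 71, 42, 13, 29, 67, 36]
  L1: h(78,71)=(78*31+71)%997=495 h(42,13)=(42*31+13)%997=318 h(29,67)=(29*31+67)%997=966 h(36,36)=(36*31+36)%997=155 -> [495, 318, 966, 155]
  L2: h(495,318)=(495*31+318)%997=708 h(966,155)=(966*31+155)%997=191 -> [708, 191]
  L3: h(708,191)=(708*31+191)%997=205 -> [205]
  root = 205 != target 39
Candidate D: set leaf[6] = 60 -> leaves = [78, 71, 42, 13, 54, 67, 60]
  L0: [78, 71, 42, 13, 54, 67, 60]
  L1: h(78,71)=(78*31+71)%997=495 h(42,13)=(42*31+13)%997=318 h(54,67)=(54*31+67)%997=744 h(60,60)=(60*31+60)%997=923 -> [495, 318, 744, 923]
  L2: h(495,318)=(495*31+318)%997=708 h(744,923)=(744*31+923)%997=59 -> [708, 59]
  L3: h(708,59)=(708*31+59)%997=73 -> [73]
  root = 73 != target 39
Candidate B produces the target root.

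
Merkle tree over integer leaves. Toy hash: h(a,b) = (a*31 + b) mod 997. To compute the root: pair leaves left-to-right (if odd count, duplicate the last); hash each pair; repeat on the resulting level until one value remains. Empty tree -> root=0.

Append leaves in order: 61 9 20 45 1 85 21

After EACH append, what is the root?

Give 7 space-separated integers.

After append 61 (leaves=[61]):
  L0: [61]
  root=61
After append 9 (leaves=[61, 9]):
  L0: [61, 9]
  L1: h(61,9)=(61*31+9)%997=903 -> [903]
  root=903
After append 20 (leaves=[61, 9, 20]):
  L0: [61, 9, 20]
  L1: h(61,9)=(61*31+9)%997=903 h(20,20)=(20*31+20)%997=640 -> [903, 640]
  L2: h(903,640)=(903*31+640)%997=717 -> [717]
  root=717
After append 45 (leaves=[61, 9, 20, 45]):
  L0: [61, 9, 20, 45]
  L1: h(61,9)=(61*31+9)%997=903 h(20,45)=(20*31+45)%997=665 -> [903, 665]
  L2: h(903,665)=(903*31+665)%997=742 -> [742]
  root=742
After append 1 (leaves=[61, 9, 20, 45, 1]):
  L0: [61, 9, 20, 45, 1]
  L1: h(61,9)=(61*31+9)%997=903 h(20,45)=(20*31+45)%997=665 h(1,1)=(1*31+1)%997=32 -> [903, 665, 32]
  L2: h(903,665)=(903*31+665)%997=742 h(32,32)=(32*31+32)%997=27 -> [742, 27]
  L3: h(742,27)=(742*31+27)%997=98 -> [98]
  root=98
After append 85 (leaves=[61, 9, 20, 45, 1, 85]):
  L0: [61, 9, 20, 45, 1, 85]
  L1: h(61,9)=(61*31+9)%997=903 h(20,45)=(20*31+45)%997=665 h(1,85)=(1*31+85)%997=116 -> [903, 665, 116]
  L2: h(903,665)=(903*31+665)%997=742 h(116,116)=(116*31+116)%997=721 -> [742, 721]
  L3: h(742,721)=(742*31+721)%997=792 -> [792]
  root=792
After append 21 (leaves=[61, 9, 20, 45, 1, 85, 21]):
  L0: [61, 9, 20, 45, 1, 85, 21]
  L1: h(61,9)=(61*31+9)%997=903 h(20,45)=(20*31+45)%997=665 h(1,85)=(1*31+85)%997=116 h(21,21)=(21*31+21)%997=672 -> [903, 665, 116, 672]
  L2: h(903,665)=(903*31+665)%997=742 h(116,672)=(116*31+672)%997=280 -> [742, 280]
  L3: h(742,280)=(742*31+280)%997=351 -> [351]
  root=351

Answer: 61 903 717 742 98 792 351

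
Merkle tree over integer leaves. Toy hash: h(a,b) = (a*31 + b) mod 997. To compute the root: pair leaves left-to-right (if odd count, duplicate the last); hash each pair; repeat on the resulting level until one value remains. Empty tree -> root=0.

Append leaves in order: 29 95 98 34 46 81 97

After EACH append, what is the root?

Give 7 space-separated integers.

Answer: 29 994 52 985 870 993 596

Derivation:
After append 29 (leaves=[29]):
  L0: [29]
  root=29
After append 95 (leaves=[29, 95]):
  L0: [29, 95]
  L1: h(29,95)=(29*31+95)%997=994 -> [994]
  root=994
After append 98 (leaves=[29, 95, 98]):
  L0: [29, 95, 98]
  L1: h(29,95)=(29*31+95)%997=994 h(98,98)=(98*31+98)%997=145 -> [994, 145]
  L2: h(994,145)=(994*31+145)%997=52 -> [52]
  root=52
After append 34 (leaves=[29, 95, 98, 34]):
  L0: [29, 95, 98, 34]
  L1: h(29,95)=(29*31+95)%997=994 h(98,34)=(98*31+34)%997=81 -> [994, 81]
  L2: h(994,81)=(994*31+81)%997=985 -> [985]
  root=985
After append 46 (leaves=[29, 95, 98, 34, 46]):
  L0: [29, 95, 98, 34, 46]
  L1: h(29,95)=(29*31+95)%997=994 h(98,34)=(98*31+34)%997=81 h(46,46)=(46*31+46)%997=475 -> [994, 81, 475]
  L2: h(994,81)=(994*31+81)%997=985 h(475,475)=(475*31+475)%997=245 -> [985, 245]
  L3: h(985,245)=(985*31+245)%997=870 -> [870]
  root=870
After append 81 (leaves=[29, 95, 98, 34, 46, 81]):
  L0: [29, 95, 98, 34, 46, 81]
  L1: h(29,95)=(29*31+95)%997=994 h(98,34)=(98*31+34)%997=81 h(46,81)=(46*31+81)%997=510 -> [994, 81, 510]
  L2: h(994,81)=(994*31+81)%997=985 h(510,510)=(510*31+510)%997=368 -> [985, 368]
  L3: h(985,368)=(985*31+368)%997=993 -> [993]
  root=993
After append 97 (leaves=[29, 95, 98, 34, 46, 81, 97]):
  L0: [29, 95, 98, 34, 46, 81, 97]
  L1: h(29,95)=(29*31+95)%997=994 h(98,34)=(98*31+34)%997=81 h(46,81)=(46*31+81)%997=510 h(97,97)=(97*31+97)%997=113 -> [994, 81, 510, 113]
  L2: h(994,81)=(994*31+81)%997=985 h(510,113)=(510*31+113)%997=968 -> [985, 968]
  L3: h(985,968)=(985*31+968)%997=596 -> [596]
  root=596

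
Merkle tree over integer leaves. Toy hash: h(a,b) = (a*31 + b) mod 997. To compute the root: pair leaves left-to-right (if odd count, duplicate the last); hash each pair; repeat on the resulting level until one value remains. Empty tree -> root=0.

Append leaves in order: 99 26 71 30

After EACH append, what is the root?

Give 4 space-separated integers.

After append 99 (leaves=[99]):
  L0: [99]
  root=99
After append 26 (leaves=[99, 26]):
  L0: [99, 26]
  L1: h(99,26)=(99*31+26)%997=104 -> [104]
  root=104
After append 71 (leaves=[99, 26, 71]):
  L0: [99, 26, 71]
  L1: h(99,26)=(99*31+26)%997=104 h(71,71)=(71*31+71)%997=278 -> [104, 278]
  L2: h(104,278)=(104*31+278)%997=511 -> [511]
  root=511
After append 30 (leaves=[99, 26, 71, 30]):
  L0: [99, 26, 71, 30]
  L1: h(99,26)=(99*31+26)%997=104 h(71,30)=(71*31+30)%997=237 -> [104, 237]
  L2: h(104,237)=(104*31+237)%997=470 -> [470]
  root=470

Answer: 99 104 511 470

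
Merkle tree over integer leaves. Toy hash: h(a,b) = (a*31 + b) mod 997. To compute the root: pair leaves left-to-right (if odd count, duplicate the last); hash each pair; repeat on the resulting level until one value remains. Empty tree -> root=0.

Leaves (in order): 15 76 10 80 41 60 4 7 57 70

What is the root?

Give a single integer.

L0: [15, 76, 10, 80, 41, 60, 4, 7, 57, 70]
L1: h(15,76)=(15*31+76)%997=541 h(10,80)=(10*31+80)%997=390 h(41,60)=(41*31+60)%997=334 h(4,7)=(4*31+7)%997=131 h(57,70)=(57*31+70)%997=840 -> [541, 390, 334, 131, 840]
L2: h(541,390)=(541*31+390)%997=212 h(334,131)=(334*31+131)%997=515 h(840,840)=(840*31+840)%997=958 -> [212, 515, 958]
L3: h(212,515)=(212*31+515)%997=108 h(958,958)=(958*31+958)%997=746 -> [108, 746]
L4: h(108,746)=(108*31+746)%997=106 -> [106]

Answer: 106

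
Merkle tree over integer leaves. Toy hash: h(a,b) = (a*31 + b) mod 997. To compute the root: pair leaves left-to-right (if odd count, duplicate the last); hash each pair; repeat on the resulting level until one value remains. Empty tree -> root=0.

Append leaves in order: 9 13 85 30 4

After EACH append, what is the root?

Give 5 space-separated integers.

Answer: 9 292 805 750 427

Derivation:
After append 9 (leaves=[9]):
  L0: [9]
  root=9
After append 13 (leaves=[9, 13]):
  L0: [9, 13]
  L1: h(9,13)=(9*31+13)%997=292 -> [292]
  root=292
After append 85 (leaves=[9, 13, 85]):
  L0: [9, 13, 85]
  L1: h(9,13)=(9*31+13)%997=292 h(85,85)=(85*31+85)%997=726 -> [292, 726]
  L2: h(292,726)=(292*31+726)%997=805 -> [805]
  root=805
After append 30 (leaves=[9, 13, 85, 30]):
  L0: [9, 13, 85, 30]
  L1: h(9,13)=(9*31+13)%997=292 h(85,30)=(85*31+30)%997=671 -> [292, 671]
  L2: h(292,671)=(292*31+671)%997=750 -> [750]
  root=750
After append 4 (leaves=[9, 13, 85, 30, 4]):
  L0: [9, 13, 85, 30, 4]
  L1: h(9,13)=(9*31+13)%997=292 h(85,30)=(85*31+30)%997=671 h(4,4)=(4*31+4)%997=128 -> [292, 671, 128]
  L2: h(292,671)=(292*31+671)%997=750 h(128,128)=(128*31+128)%997=108 -> [750, 108]
  L3: h(750,108)=(750*31+108)%997=427 -> [427]
  root=427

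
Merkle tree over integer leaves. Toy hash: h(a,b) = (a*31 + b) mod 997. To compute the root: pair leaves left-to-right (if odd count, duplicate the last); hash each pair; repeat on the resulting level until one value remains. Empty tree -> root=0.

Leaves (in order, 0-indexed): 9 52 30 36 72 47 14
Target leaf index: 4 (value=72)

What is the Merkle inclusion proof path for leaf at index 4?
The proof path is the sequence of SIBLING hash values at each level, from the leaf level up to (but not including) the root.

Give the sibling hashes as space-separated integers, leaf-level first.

Answer: 47 448 260

Derivation:
L0 (leaves): [9, 52, 30, 36, 72, 47, 14], target index=4
L1: h(9,52)=(9*31+52)%997=331 [pair 0] h(30,36)=(30*31+36)%997=966 [pair 1] h(72,47)=(72*31+47)%997=285 [pair 2] h(14,14)=(14*31+14)%997=448 [pair 3] -> [331, 966, 285, 448]
  Sibling for proof at L0: 47
L2: h(331,966)=(331*31+966)%997=260 [pair 0] h(285,448)=(285*31+448)%997=310 [pair 1] -> [260, 310]
  Sibling for proof at L1: 448
L3: h(260,310)=(260*31+310)%997=394 [pair 0] -> [394]
  Sibling for proof at L2: 260
Root: 394
Proof path (sibling hashes from leaf to root): [47, 448, 260]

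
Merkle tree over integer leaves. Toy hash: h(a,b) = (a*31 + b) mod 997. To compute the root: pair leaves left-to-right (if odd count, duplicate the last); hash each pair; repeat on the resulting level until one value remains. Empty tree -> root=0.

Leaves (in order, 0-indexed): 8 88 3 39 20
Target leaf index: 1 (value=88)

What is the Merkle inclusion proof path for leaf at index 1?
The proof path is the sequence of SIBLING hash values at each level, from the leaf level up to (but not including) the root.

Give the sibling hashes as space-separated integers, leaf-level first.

Answer: 8 132 540

Derivation:
L0 (leaves): [8, 88, 3, 39, 20], target index=1
L1: h(8,88)=(8*31+88)%997=336 [pair 0] h(3,39)=(3*31+39)%997=132 [pair 1] h(20,20)=(20*31+20)%997=640 [pair 2] -> [336, 132, 640]
  Sibling for proof at L0: 8
L2: h(336,132)=(336*31+132)%997=578 [pair 0] h(640,640)=(640*31+640)%997=540 [pair 1] -> [578, 540]
  Sibling for proof at L1: 132
L3: h(578,540)=(578*31+540)%997=512 [pair 0] -> [512]
  Sibling for proof at L2: 540
Root: 512
Proof path (sibling hashes from leaf to root): [8, 132, 540]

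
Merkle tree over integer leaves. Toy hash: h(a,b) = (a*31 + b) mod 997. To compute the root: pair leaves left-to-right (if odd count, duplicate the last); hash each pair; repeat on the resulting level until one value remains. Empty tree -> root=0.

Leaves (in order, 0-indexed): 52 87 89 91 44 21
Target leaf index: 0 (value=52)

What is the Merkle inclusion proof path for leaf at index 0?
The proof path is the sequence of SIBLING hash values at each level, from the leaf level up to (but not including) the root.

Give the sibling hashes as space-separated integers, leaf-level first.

Answer: 87 856 452

Derivation:
L0 (leaves): [52, 87, 89, 91, 44, 21], target index=0
L1: h(52,87)=(52*31+87)%997=702 [pair 0] h(89,91)=(89*31+91)%997=856 [pair 1] h(44,21)=(44*31+21)%997=388 [pair 2] -> [702, 856, 388]
  Sibling for proof at L0: 87
L2: h(702,856)=(702*31+856)%997=684 [pair 0] h(388,388)=(388*31+388)%997=452 [pair 1] -> [684, 452]
  Sibling for proof at L1: 856
L3: h(684,452)=(684*31+452)%997=719 [pair 0] -> [719]
  Sibling for proof at L2: 452
Root: 719
Proof path (sibling hashes from leaf to root): [87, 856, 452]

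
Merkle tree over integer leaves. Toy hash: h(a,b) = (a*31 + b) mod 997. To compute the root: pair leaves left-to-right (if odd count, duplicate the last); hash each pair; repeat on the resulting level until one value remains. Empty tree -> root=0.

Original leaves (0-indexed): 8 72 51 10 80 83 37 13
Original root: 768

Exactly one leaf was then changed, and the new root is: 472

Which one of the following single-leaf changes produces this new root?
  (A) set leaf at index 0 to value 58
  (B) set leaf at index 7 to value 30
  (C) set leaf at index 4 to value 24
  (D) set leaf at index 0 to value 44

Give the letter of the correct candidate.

Original leaves: [8, 72, 51, 10, 80, 83, 37, 13]
Target new root: 472
Try each candidate change and compute the resulting root:
Candidate A: set leaf[0] = 58 -> leaves = [58, 72, 51, 10, 80, 83, 37, 13]
  L0: [58, 72, 51, 10, 80, 83, 37, 13]
  L1: h(58,72)=(58*31+72)%997=873 h(51,10)=(51*31+10)%997=594 h(80,83)=(80*31+83)%997=569 h(37,13)=(37*31+13)%997=163 -> [873, 594, 569, 163]
  L2: h(873,594)=(873*31+594)%997=738 h(569,163)=(569*31+163)%997=853 -> [738, 853]
  L3: h(738,853)=(738*31+853)%997=800 -> [800]
  root = 800 != target 472
Candidate B: set leaf[7] = 30 -> leaves = [8, 72, 51, 10, 80, 83, 37, 30]
  L0: [8, 72, 51, 10, 80, 83, 37, 30]
  L1: h(8,72)=(8*31+72)%997=320 h(51,10)=(51*31+10)%997=594 h(80,83)=(80*31+83)%997=569 h(37,30)=(37*31+30)%997=180 -> [320, 594, 569, 180]
  L2: h(320,594)=(320*31+594)%997=544 h(569,180)=(569*31+180)%997=870 -> [544, 870]
  L3: h(544,870)=(544*31+870)%997=785 -> [785]
  root = 785 != target 472
Candidate C: set leaf[4] = 24 -> leaves = [8, 72, 51, 10, 24, 83, 37, 13]
  L0: [8, 72, 51, 10, 24, 83, 37, 13]
  L1: h(8,72)=(8*31+72)%997=320 h(51,10)=(51*31+10)%997=594 h(24,83)=(24*31+83)%997=827 h(37,13)=(37*31+13)%997=163 -> [320, 594, 827, 163]
  L2: h(320,594)=(320*31+594)%997=544 h(827,163)=(827*31+163)%997=875 -> [544, 875]
  L3: h(544,875)=(544*31+875)%997=790 -> [790]
  root = 790 != target 472
Candidate D: set leaf[0] = 44 -> leaves = [44, 72, 51, 10, 80, 83, 37, 13]
  L0: [44, 72, 51, 10, 80, 83, 37, 13]
  L1: h(44,72)=(44*31+72)%997=439 h(51,10)=(51*31+10)%997=594 h(80,83)=(80*31+83)%997=569 h(37,13)=(37*31+13)%997=163 -> [439, 594, 569, 163]
  L2: h(439,594)=(439*31+594)%997=245 h(569,163)=(569*31+163)%997=853 -> [245, 853]
  L3: h(245,853)=(245*31+853)%997=472 -> [472]
  root = 472 == target 472  ** MATCH **
Candidate D produces the target root.

Answer: D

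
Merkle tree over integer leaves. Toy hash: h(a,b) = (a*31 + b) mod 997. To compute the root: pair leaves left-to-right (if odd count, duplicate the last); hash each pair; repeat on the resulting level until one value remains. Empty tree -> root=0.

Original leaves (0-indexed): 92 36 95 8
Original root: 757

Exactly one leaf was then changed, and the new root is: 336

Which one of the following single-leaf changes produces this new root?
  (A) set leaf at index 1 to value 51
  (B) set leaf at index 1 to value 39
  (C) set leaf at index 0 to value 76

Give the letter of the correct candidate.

Original leaves: [92, 36, 95, 8]
Target new root: 336
Try each candidate change and compute the resulting root:
Candidate A: set leaf[1] = 51 -> leaves = [92, 51, 95, 8]
  L0: [92, 51, 95, 8]
  L1: h(92,51)=(92*31+51)%997=909 h(95,8)=(95*31+8)%997=959 -> [909, 959]
  L2: h(909,959)=(909*31+959)%997=225 -> [225]
  root = 225 != target 336
Candidate B: set leaf[1] = 39 -> leaves = [92, 39, 95, 8]
  L0: [92, 39, 95, 8]
  L1: h(92,39)=(92*31+39)%997=897 h(95,8)=(95*31+8)%997=959 -> [897, 959]
  L2: h(897,959)=(897*31+959)%997=850 -> [850]
  root = 850 != target 336
Candidate C: set leaf[0] = 76 -> leaves = [76, 36, 95, 8]
  L0: [76, 36, 95, 8]
  L1: h(76,36)=(76*31+36)%997=398 h(95,8)=(95*31+8)%997=959 -> [398, 959]
  L2: h(398,959)=(398*31+959)%997=336 -> [336]
  root = 336 == target 336  ** MATCH **
Candidate C produces the target root.

Answer: C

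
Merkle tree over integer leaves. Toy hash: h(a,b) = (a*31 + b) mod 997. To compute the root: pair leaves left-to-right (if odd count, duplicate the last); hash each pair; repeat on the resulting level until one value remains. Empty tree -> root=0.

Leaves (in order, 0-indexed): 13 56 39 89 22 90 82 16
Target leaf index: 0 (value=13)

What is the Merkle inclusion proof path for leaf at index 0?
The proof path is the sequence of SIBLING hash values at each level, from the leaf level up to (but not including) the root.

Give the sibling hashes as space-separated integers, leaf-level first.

L0 (leaves): [13, 56, 39, 89, 22, 90, 82, 16], target index=0
L1: h(13,56)=(13*31+56)%997=459 [pair 0] h(39,89)=(39*31+89)%997=301 [pair 1] h(22,90)=(22*31+90)%997=772 [pair 2] h(82,16)=(82*31+16)%997=564 [pair 3] -> [459, 301, 772, 564]
  Sibling for proof at L0: 56
L2: h(459,301)=(459*31+301)%997=572 [pair 0] h(772,564)=(772*31+564)%997=568 [pair 1] -> [572, 568]
  Sibling for proof at L1: 301
L3: h(572,568)=(572*31+568)%997=354 [pair 0] -> [354]
  Sibling for proof at L2: 568
Root: 354
Proof path (sibling hashes from leaf to root): [56, 301, 568]

Answer: 56 301 568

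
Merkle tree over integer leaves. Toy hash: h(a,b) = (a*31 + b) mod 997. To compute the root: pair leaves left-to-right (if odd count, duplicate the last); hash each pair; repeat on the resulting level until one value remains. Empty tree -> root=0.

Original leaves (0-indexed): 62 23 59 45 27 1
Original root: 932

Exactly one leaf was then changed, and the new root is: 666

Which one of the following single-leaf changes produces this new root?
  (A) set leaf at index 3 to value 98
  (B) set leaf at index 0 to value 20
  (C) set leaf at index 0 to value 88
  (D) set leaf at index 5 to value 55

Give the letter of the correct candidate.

Answer: D

Derivation:
Original leaves: [62, 23, 59, 45, 27, 1]
Target new root: 666
Try each candidate change and compute the resulting root:
Candidate A: set leaf[3] = 98 -> leaves = [62, 23, 59, 98, 27, 1]
  L0: [62, 23, 59, 98, 27, 1]
  L1: h(62,23)=(62*31+23)%997=948 h(59,98)=(59*31+98)%997=930 h(27,1)=(27*31+1)%997=838 -> [948, 930, 838]
  L2: h(948,930)=(948*31+930)%997=408 h(838,838)=(838*31+838)%997=894 -> [408, 894]
  L3: h(408,894)=(408*31+894)%997=581 -> [581]
  root = 581 != target 666
Candidate B: set leaf[0] = 20 -> leaves = [20, 23, 59, 45, 27, 1]
  L0: [20, 23, 59, 45, 27, 1]
  L1: h(20,23)=(20*31+23)%997=643 h(59,45)=(59*31+45)%997=877 h(27,1)=(27*31+1)%997=838 -> [643, 877, 838]
  L2: h(643,877)=(643*31+877)%997=870 h(838,838)=(838*31+838)%997=894 -> [870, 894]
  L3: h(870,894)=(870*31+894)%997=945 -> [945]
  root = 945 != target 666
Candidate C: set leaf[0] = 88 -> leaves = [88, 23, 59, 45, 27, 1]
  L0: [88, 23, 59, 45, 27, 1]
  L1: h(88,23)=(88*31+23)%997=757 h(59,45)=(59*31+45)%997=877 h(27,1)=(27*31+1)%997=838 -> [757, 877, 838]
  L2: h(757,877)=(757*31+877)%997=416 h(838,838)=(838*31+838)%997=894 -> [416, 894]
  L3: h(416,894)=(416*31+894)%997=829 -> [829]
  root = 829 != target 666
Candidate D: set leaf[5] = 55 -> leaves = [62, 23, 59, 45, 27, 55]
  L0: [62, 23, 59, 45, 27, 55]
  L1: h(62,23)=(62*31+23)%997=948 h(59,45)=(59*31+45)%997=877 h(27,55)=(27*31+55)%997=892 -> [948, 877, 892]
  L2: h(948,877)=(948*31+877)%997=355 h(892,892)=(892*31+892)%997=628 -> [355, 628]
  L3: h(355,628)=(355*31+628)%997=666 -> [666]
  root = 666 == target 666  ** MATCH **
Candidate D produces the target root.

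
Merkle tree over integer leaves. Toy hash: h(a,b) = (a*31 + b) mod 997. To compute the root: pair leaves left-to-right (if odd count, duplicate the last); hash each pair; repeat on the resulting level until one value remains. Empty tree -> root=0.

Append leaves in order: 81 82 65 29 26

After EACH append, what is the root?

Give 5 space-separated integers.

Answer: 81 599 709 673 628

Derivation:
After append 81 (leaves=[81]):
  L0: [81]
  root=81
After append 82 (leaves=[81, 82]):
  L0: [81, 82]
  L1: h(81,82)=(81*31+82)%997=599 -> [599]
  root=599
After append 65 (leaves=[81, 82, 65]):
  L0: [81, 82, 65]
  L1: h(81,82)=(81*31+82)%997=599 h(65,65)=(65*31+65)%997=86 -> [599, 86]
  L2: h(599,86)=(599*31+86)%997=709 -> [709]
  root=709
After append 29 (leaves=[81, 82, 65, 29]):
  L0: [81, 82, 65, 29]
  L1: h(81,82)=(81*31+82)%997=599 h(65,29)=(65*31+29)%997=50 -> [599, 50]
  L2: h(599,50)=(599*31+50)%997=673 -> [673]
  root=673
After append 26 (leaves=[81, 82, 65, 29, 26]):
  L0: [81, 82, 65, 29, 26]
  L1: h(81,82)=(81*31+82)%997=599 h(65,29)=(65*31+29)%997=50 h(26,26)=(26*31+26)%997=832 -> [599, 50, 832]
  L2: h(599,50)=(599*31+50)%997=673 h(832,832)=(832*31+832)%997=702 -> [673, 702]
  L3: h(673,702)=(673*31+702)%997=628 -> [628]
  root=628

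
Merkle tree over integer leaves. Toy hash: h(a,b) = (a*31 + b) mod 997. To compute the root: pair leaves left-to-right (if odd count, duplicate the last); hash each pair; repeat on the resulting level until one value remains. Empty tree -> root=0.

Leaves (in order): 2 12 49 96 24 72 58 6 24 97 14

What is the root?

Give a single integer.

Answer: 640

Derivation:
L0: [2, 12, 49, 96, 24, 72, 58, 6, 24, 97, 14]
L1: h(2,12)=(2*31+12)%997=74 h(49,96)=(49*31+96)%997=618 h(24,72)=(24*31+72)%997=816 h(58,6)=(58*31+6)%997=807 h(24,97)=(24*31+97)%997=841 h(14,14)=(14*31+14)%997=448 -> [74, 618, 816, 807, 841, 448]
L2: h(74,618)=(74*31+618)%997=918 h(816,807)=(816*31+807)%997=181 h(841,448)=(841*31+448)%997=597 -> [918, 181, 597]
L3: h(918,181)=(918*31+181)%997=723 h(597,597)=(597*31+597)%997=161 -> [723, 161]
L4: h(723,161)=(723*31+161)%997=640 -> [640]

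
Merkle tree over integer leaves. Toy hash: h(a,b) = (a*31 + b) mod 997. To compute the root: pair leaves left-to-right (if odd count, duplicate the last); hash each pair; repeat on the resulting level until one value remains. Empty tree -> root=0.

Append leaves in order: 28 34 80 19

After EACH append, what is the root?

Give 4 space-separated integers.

Answer: 28 902 612 551

Derivation:
After append 28 (leaves=[28]):
  L0: [28]
  root=28
After append 34 (leaves=[28, 34]):
  L0: [28, 34]
  L1: h(28,34)=(28*31+34)%997=902 -> [902]
  root=902
After append 80 (leaves=[28, 34, 80]):
  L0: [28, 34, 80]
  L1: h(28,34)=(28*31+34)%997=902 h(80,80)=(80*31+80)%997=566 -> [902, 566]
  L2: h(902,566)=(902*31+566)%997=612 -> [612]
  root=612
After append 19 (leaves=[28, 34, 80, 19]):
  L0: [28, 34, 80, 19]
  L1: h(28,34)=(28*31+34)%997=902 h(80,19)=(80*31+19)%997=505 -> [902, 505]
  L2: h(902,505)=(902*31+505)%997=551 -> [551]
  root=551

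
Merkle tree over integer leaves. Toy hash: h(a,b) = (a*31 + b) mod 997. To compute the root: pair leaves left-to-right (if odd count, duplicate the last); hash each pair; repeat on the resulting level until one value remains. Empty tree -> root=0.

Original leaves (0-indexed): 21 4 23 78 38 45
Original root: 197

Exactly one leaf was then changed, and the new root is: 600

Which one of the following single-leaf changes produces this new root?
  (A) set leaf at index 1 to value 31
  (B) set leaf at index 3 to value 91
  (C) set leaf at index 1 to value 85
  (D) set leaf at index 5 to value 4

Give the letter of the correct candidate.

Original leaves: [21, 4, 23, 78, 38, 45]
Target new root: 600
Try each candidate change and compute the resulting root:
Candidate A: set leaf[1] = 31 -> leaves = [21, 31, 23, 78, 38, 45]
  L0: [21, 31, 23, 78, 38, 45]
  L1: h(21,31)=(21*31+31)%997=682 h(23,78)=(23*31+78)%997=791 h(38,45)=(38*31+45)%997=226 -> [682, 791, 226]
  L2: h(682,791)=(682*31+791)%997=996 h(226,226)=(226*31+226)%997=253 -> [996, 253]
  L3: h(996,253)=(996*31+253)%997=222 -> [222]
  root = 222 != target 600
Candidate B: set leaf[3] = 91 -> leaves = [21, 4, 23, 91, 38, 45]
  L0: [21, 4, 23, 91, 38, 45]
  L1: h(21,4)=(21*31+4)%997=655 h(23,91)=(23*31+91)%997=804 h(38,45)=(38*31+45)%997=226 -> [655, 804, 226]
  L2: h(655,804)=(655*31+804)%997=172 h(226,226)=(226*31+226)%997=253 -> [172, 253]
  L3: h(172,253)=(172*31+253)%997=600 -> [600]
  root = 600 == target 600  ** MATCH **
Candidate C: set leaf[1] = 85 -> leaves = [21, 85, 23, 78, 38, 45]
  L0: [21, 85, 23, 78, 38, 45]
  L1: h(21,85)=(21*31+85)%997=736 h(23,78)=(23*31+78)%997=791 h(38,45)=(38*31+45)%997=226 -> [736, 791, 226]
  L2: h(736,791)=(736*31+791)%997=676 h(226,226)=(226*31+226)%997=253 -> [676, 253]
  L3: h(676,253)=(676*31+253)%997=272 -> [272]
  root = 272 != target 600
Candidate D: set leaf[5] = 4 -> leaves = [21, 4, 23, 78, 38, 4]
  L0: [21, 4, 23, 78, 38, 4]
  L1: h(21,4)=(21*31+4)%997=655 h(23,78)=(23*31+78)%997=791 h(38,4)=(38*31+4)%997=185 -> [655, 791, 185]
  L2: h(655,791)=(655*31+791)%997=159 h(185,185)=(185*31+185)%997=935 -> [159, 935]
  L3: h(159,935)=(159*31+935)%997=879 -> [879]
  root = 879 != target 600
Candidate B produces the target root.

Answer: B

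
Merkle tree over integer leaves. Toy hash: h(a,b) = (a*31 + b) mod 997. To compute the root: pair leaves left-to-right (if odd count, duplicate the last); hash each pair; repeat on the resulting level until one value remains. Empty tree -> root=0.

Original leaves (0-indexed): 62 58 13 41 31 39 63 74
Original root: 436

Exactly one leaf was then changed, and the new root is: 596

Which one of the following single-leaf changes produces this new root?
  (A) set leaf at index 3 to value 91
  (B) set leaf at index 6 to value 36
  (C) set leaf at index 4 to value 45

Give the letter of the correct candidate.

Answer: B

Derivation:
Original leaves: [62, 58, 13, 41, 31, 39, 63, 74]
Target new root: 596
Try each candidate change and compute the resulting root:
Candidate A: set leaf[3] = 91 -> leaves = [62, 58, 13, 91, 31, 39, 63, 74]
  L0: [62, 58, 13, 91, 31, 39, 63, 74]
  L1: h(62,58)=(62*31+58)%997=983 h(13,91)=(13*31+91)%997=494 h(31,39)=(31*31+39)%997=3 h(63,74)=(63*31+74)%997=33 -> [983, 494, 3, 33]
  L2: h(983,494)=(983*31+494)%997=60 h(3,33)=(3*31+33)%997=126 -> [60, 126]
  L3: h(60,126)=(60*31+126)%997=989 -> [989]
  root = 989 != target 596
Candidate B: set leaf[6] = 36 -> leaves = [62, 58, 13, 41, 31, 39, 36, 74]
  L0: [62, 58, 13, 41, 31, 39, 36, 74]
  L1: h(62,58)=(62*31+58)%997=983 h(13,41)=(13*31+41)%997=444 h(31,39)=(31*31+39)%997=3 h(36,74)=(36*31+74)%997=193 -> [983, 444, 3, 193]
  L2: h(983,444)=(983*31+444)%997=10 h(3,193)=(3*31+193)%997=286 -> [10, 286]
  L3: h(10,286)=(10*31+286)%997=596 -> [596]
  root = 596 == target 596  ** MATCH **
Candidate C: set leaf[4] = 45 -> leaves = [62, 58, 13, 41, 45, 39, 63, 74]
  L0: [62, 58, 13, 41, 45, 39, 63, 74]
  L1: h(62,58)=(62*31+58)%997=983 h(13,41)=(13*31+41)%997=444 h(45,39)=(45*31+39)%997=437 h(63,74)=(63*31+74)%997=33 -> [983, 444, 437, 33]
  L2: h(983,444)=(983*31+444)%997=10 h(437,33)=(437*31+33)%997=619 -> [10, 619]
  L3: h(10,619)=(10*31+619)%997=929 -> [929]
  root = 929 != target 596
Candidate B produces the target root.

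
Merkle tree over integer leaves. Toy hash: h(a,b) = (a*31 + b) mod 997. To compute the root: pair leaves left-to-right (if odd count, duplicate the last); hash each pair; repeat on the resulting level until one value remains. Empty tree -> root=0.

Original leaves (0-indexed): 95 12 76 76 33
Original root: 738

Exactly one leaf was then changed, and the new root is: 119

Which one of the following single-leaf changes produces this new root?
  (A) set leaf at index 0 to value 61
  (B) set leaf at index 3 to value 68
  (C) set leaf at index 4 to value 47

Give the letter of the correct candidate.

Original leaves: [95, 12, 76, 76, 33]
Target new root: 119
Try each candidate change and compute the resulting root:
Candidate A: set leaf[0] = 61 -> leaves = [61, 12, 76, 76, 33]
  L0: [61, 12, 76, 76, 33]
  L1: h(61,12)=(61*31+12)%997=906 h(76,76)=(76*31+76)%997=438 h(33,33)=(33*31+33)%997=59 -> [906, 438, 59]
  L2: h(906,438)=(906*31+438)%997=608 h(59,59)=(59*31+59)%997=891 -> [608, 891]
  L3: h(608,891)=(608*31+891)%997=796 -> [796]
  root = 796 != target 119
Candidate B: set leaf[3] = 68 -> leaves = [95, 12, 76, 68, 33]
  L0: [95, 12, 76, 68, 33]
  L1: h(95,12)=(95*31+12)%997=963 h(76,68)=(76*31+68)%997=430 h(33,33)=(33*31+33)%997=59 -> [963, 430, 59]
  L2: h(963,430)=(963*31+430)%997=373 h(59,59)=(59*31+59)%997=891 -> [373, 891]
  L3: h(373,891)=(373*31+891)%997=490 -> [490]
  root = 490 != target 119
Candidate C: set leaf[4] = 47 -> leaves = [95, 12, 76, 76, 47]
  L0: [95, 12, 76, 76, 47]
  L1: h(95,12)=(95*31+12)%997=963 h(76,76)=(76*31+76)%997=438 h(47,47)=(47*31+47)%997=507 -> [963, 438, 507]
  L2: h(963,438)=(963*31+438)%997=381 h(507,507)=(507*31+507)%997=272 -> [381, 272]
  L3: h(381,272)=(381*31+272)%997=119 -> [119]
  root = 119 == target 119  ** MATCH **
Candidate C produces the target root.

Answer: C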